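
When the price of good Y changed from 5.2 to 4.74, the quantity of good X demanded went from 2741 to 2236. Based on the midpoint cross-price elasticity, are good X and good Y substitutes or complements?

%ΔQ_x = (2236 − 2741)/[(2741+2236)/2] = -505/2488.5 ≈ -0.2029.
%ΔP_y = (4.74 − 5.2)/[(5.2+4.74)/2] ≈ -0.0926.
E_xy = -0.2029/-0.0926 ≈ 2.193.
E_xy > 0, so the goods are substitutes.

substitutes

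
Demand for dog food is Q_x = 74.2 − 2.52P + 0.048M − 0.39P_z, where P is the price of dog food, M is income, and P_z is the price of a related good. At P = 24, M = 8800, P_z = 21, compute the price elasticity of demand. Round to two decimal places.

-0.14

Evaluating quantity at (P, M, P_z) gives Q_x = 74.2 − 2.52(24) + 0.048(8800) − 0.39(21) = 74.2 − 60.48 + 422.4 − 8.19 = 427.93.
∂Q_x/∂P = −2.52, so E_p = (−2.52)·(24/427.93) ≈ -0.14.
|E_p| < 1: demand is inelastic.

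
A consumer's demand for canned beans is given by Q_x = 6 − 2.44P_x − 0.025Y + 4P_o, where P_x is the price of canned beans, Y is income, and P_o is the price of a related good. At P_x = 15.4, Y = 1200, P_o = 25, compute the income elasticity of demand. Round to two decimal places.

-0.78

Q_x = 6 − 2.44(15.4) − 0.025(1200) + 4(25) = 6 − 37.576 − 30 + 100 = 38.424.
∂Q_x/∂Y = −0.025, so E_I = -0.025·(1200/38.424) ≈ -0.78.
E_I < 0: inferior good.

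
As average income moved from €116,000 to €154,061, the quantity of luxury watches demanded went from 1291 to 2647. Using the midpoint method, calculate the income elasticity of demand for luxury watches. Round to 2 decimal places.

%ΔQ = (2647 − 1291)/[(1291+2647)/2] = 1356/1969 ≈ 0.6887.
%ΔM = (154,061 − 116,000)/[(116,000+154,061)/2] = 38061/135030.5 ≈ 0.2819.
E_I = %ΔQ/%ΔM ≈ 2.44.
E_I > 1: normal good (luxury).

2.44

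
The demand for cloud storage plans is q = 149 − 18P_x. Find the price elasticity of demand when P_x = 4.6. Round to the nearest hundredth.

-1.25

At P_x = 4.6, q = 66.2.
dq/dP_x = −18.
Point elasticity E = (dq/dP_x)·(P_x/q) = -18 × 4.6/66.2 ≈ -1.25.
|E| > 1, so demand is elastic at this price.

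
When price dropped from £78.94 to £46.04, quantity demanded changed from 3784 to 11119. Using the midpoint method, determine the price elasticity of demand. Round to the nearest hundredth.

-1.87

%ΔQ = (11119 − 3784)/[(3784 + 11119)/2] = 7335/7451.5 ≈ 0.9844.
%Δp = (46.04 − 78.94)/[(78.94 + 46.04)/2] = -32.9/62.49 ≈ -0.5265.
Arc elasticity E = %ΔQ/%Δp ≈ 0.9844/-0.5265 ≈ -1.87.
|E| > 1: demand is elastic over this range.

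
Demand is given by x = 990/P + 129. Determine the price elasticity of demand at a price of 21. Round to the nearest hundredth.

At P = 21, x = 176.1429.
dx/dP = −990/P² = −2.2449.
Point elasticity E = (dx/dP)·(P/x) = -2.2449 × 21/176.1429 ≈ -0.27.
|E| < 1, so demand is inelastic at this price.

-0.27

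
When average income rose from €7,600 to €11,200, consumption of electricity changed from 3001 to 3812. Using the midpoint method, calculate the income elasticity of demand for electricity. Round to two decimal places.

0.62

%ΔQ = (3812 − 3001)/[(3001+3812)/2] = 811/3406.5 ≈ 0.2381.
%ΔI = (11,200 − 7,600)/[(7,600+11,200)/2] = 3600/9400 ≈ 0.3830.
E_I = %ΔQ/%ΔI ≈ 0.62.
E_I ∈ (0,1): normal good (necessity).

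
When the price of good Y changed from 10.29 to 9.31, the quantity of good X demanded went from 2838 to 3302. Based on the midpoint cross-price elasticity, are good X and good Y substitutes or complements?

%ΔQ_x = (3302 − 2838)/[(2838+3302)/2] = 464/3070 ≈ 0.1511.
%ΔP_y = (9.31 − 10.29)/[(10.29+9.31)/2] ≈ -0.1000.
E_xy = 0.1511/-0.1000 ≈ -1.511.
E_xy < 0, so the goods are complements.

complements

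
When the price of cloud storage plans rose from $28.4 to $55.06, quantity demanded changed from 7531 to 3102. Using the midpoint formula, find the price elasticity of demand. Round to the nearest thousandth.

%Δq = (3102 − 7531)/[(7531 + 3102)/2] = -4429/5316.5 ≈ -0.8331.
%Δp = (55.06 − 28.4)/[(28.4 + 55.06)/2] = 26.66/41.73 ≈ 0.6389.
Arc elasticity E = %Δq/%Δp ≈ -0.8331/0.6389 ≈ -1.304.
|E| > 1: demand is elastic over this range.

-1.304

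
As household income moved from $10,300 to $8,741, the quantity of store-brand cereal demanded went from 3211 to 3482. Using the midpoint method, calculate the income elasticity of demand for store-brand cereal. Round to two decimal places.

%ΔQ = (3482 − 3211)/[(3211+3482)/2] = 271/3346.5 ≈ 0.0810.
%ΔM = (8,741 − 10,300)/[(10,300+8,741)/2] = -1559/9520.5 ≈ -0.1638.
E_I = %ΔQ/%ΔM ≈ -0.49.
E_I < 0: inferior good.

-0.49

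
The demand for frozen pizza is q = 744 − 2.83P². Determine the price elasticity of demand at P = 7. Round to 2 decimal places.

-0.46

At P = 7, q = 605.33.
dq/dP = −2·2.83·P = −39.62.
Point elasticity E = (dq/dP)·(P/q) = -39.62 × 7/605.33 ≈ -0.46.
|E| < 1, so demand is inelastic at this price.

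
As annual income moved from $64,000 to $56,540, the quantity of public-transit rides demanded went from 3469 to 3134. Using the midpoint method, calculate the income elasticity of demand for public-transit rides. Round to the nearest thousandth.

%ΔQ = (3134 − 3469)/[(3469+3134)/2] = -335/3301.5 ≈ -0.1015.
%ΔI = (56,540 − 64,000)/[(64,000+56,540)/2] = -7460/60270 ≈ -0.1238.
E_I = %ΔQ/%ΔI ≈ 0.820.
E_I ∈ (0,1): normal good (necessity).

0.820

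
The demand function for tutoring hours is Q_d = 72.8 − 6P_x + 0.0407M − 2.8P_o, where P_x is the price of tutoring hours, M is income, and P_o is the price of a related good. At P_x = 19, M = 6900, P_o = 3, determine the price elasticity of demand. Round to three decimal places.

-0.493

Q_d = 72.8 − 6(19) + 0.0407(6900) − 2.8(3) = 72.8 − 114 + 280.83 − 8.4 = 231.23.
∂Q_d/∂P_x = −6, so E_p = (−6)·(19/231.23) ≈ -0.493.
|E_p| < 1: demand is inelastic.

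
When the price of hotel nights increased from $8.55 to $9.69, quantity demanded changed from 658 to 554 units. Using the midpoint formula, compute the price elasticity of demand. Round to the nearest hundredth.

%Δq = (554 − 658)/[(658 + 554)/2] = -104/606 ≈ -0.1716.
%Δp = (9.69 − 8.55)/[(8.55 + 9.69)/2] = 1.14/9.12 ≈ 0.1250.
Arc elasticity E = %Δq/%Δp ≈ -0.1716/0.1250 ≈ -1.37.
|E| > 1: demand is elastic over this range.

-1.37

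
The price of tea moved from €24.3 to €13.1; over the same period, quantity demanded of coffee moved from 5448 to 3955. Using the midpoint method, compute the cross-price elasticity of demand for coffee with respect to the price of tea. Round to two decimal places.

%ΔQ_x = (3955 − 5448)/[(5448+3955)/2] = -1493/4701.5 ≈ -0.3176.
%ΔP_y = (13.1 − 24.3)/[(24.3+13.1)/2] ≈ -0.5989.
E_xy = -0.3176/-0.5989 ≈ 0.53.
E_xy > 0, so coffee and tea are substitutes.

0.53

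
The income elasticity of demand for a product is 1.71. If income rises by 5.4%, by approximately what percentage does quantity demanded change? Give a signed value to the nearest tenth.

9.2

%ΔQ ≈ E × %ΔI = (1.71) × (5.4%) ≈ 9.2%.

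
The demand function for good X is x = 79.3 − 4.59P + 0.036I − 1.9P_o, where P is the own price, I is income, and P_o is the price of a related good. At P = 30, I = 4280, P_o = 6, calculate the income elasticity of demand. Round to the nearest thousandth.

At the given point, x = 79.3 − 4.59(30) + 0.036(4280) − 1.9(6) = 79.3 − 137.7 + 154.08 − 11.4 = 84.28.
∂x/∂I = +0.036, so E_I = 0.036·(4280/84.28) ≈ 1.828.
E_I > 1: normal good (luxury).

1.828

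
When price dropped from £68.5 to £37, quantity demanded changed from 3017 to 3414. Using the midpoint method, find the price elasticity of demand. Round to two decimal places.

%Δq = (3414 − 3017)/[(3017 + 3414)/2] = 397/3215.5 ≈ 0.1235.
%ΔP = (37 − 68.5)/[(68.5 + 37)/2] = -31.5/52.75 ≈ -0.5972.
Arc elasticity E = %Δq/%ΔP ≈ 0.1235/-0.5972 ≈ -0.21.
|E| < 1: demand is inelastic over this range.

-0.21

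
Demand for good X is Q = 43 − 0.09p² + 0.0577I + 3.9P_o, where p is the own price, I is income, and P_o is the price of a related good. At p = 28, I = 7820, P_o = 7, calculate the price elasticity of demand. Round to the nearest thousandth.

-0.313

Substituting, Q = 43 − 0.09(28)² + 0.0577(7820) + 3.9(7) = 43 − 70.56 + 451.214 + 27.3 = 450.954.
∂Q/∂p = −2·0.09·p = -5.04, so E_p = -5.04·(28/450.954) ≈ -0.313.
|E_p| < 1: demand is inelastic.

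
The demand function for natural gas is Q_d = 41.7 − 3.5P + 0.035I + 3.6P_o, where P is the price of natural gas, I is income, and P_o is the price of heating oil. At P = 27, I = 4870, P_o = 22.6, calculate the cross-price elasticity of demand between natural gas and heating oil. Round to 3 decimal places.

0.409

Q_d = 41.7 − 3.5(27) + 0.035(4870) + 3.6(22.6) = 41.7 − 94.5 + 170.45 + 81.36 = 199.01.
∂Q_d/∂P_o = +3.6, so E_xy = 3.6·(22.6/199.01) ≈ 0.409.
E_xy > 0: the goods are substitutes.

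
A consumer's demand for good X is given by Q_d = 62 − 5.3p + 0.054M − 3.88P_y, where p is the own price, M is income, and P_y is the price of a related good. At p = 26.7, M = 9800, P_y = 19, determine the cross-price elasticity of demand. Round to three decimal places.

-0.196

Evaluating quantity at (p, M, P_y) gives Q_d = 62 − 5.3(26.7) + 0.054(9800) − 3.88(19) = 62 − 141.51 + 529.2 − 73.72 = 375.97.
∂Q_d/∂P_y = −3.88, so E_xy = -3.88·(19/375.97) ≈ -0.196.
E_xy < 0: the goods are complements.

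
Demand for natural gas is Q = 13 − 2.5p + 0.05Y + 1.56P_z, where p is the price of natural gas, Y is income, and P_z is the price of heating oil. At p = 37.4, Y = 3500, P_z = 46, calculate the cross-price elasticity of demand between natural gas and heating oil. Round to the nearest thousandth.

0.432

First evaluate Q: 13 − 2.5(37.4) + 0.05(3500) + 1.56(46) = 13 − 93.5 + 175 + 71.76 = 166.26.
∂Q/∂P_z = +1.56, so E_xy = 1.56·(46/166.26) ≈ 0.432.
E_xy > 0: the goods are substitutes.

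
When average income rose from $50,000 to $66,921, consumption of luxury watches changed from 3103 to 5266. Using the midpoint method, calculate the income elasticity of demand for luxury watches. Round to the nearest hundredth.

1.79

%ΔQ = (5266 − 3103)/[(3103+5266)/2] = 2163/4184.5 ≈ 0.5169.
%ΔY = (66,921 − 50,000)/[(50,000+66,921)/2] = 16921/58460.5 ≈ 0.2894.
E_I = %ΔQ/%ΔY ≈ 1.79.
E_I > 1: normal good (luxury).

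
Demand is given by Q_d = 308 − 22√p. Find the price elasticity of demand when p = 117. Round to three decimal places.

At p = 117, Q_d = 70.0336.
dQ_d/dp = −22/(2√p) = −22/(2·10.8167).
Point elasticity E = (dQ_d/dp)·(p/Q_d) = -1.017 × 117/70.0336 ≈ -1.699.
|E| > 1, so demand is elastic at this price.

-1.699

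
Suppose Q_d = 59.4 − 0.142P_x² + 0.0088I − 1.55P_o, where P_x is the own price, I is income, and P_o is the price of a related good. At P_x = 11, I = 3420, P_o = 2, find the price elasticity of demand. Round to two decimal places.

Substituting, Q_d = 59.4 − 0.142(11)² + 0.0088(3420) − 1.55(2) = 59.4 − 17.182 + 30.096 − 3.1 = 69.214.
∂Q_d/∂P_x = −2·0.142·P_x = -3.124, so E_p = -3.124·(11/69.214) ≈ -0.50.
|E_p| < 1: demand is inelastic.

-0.50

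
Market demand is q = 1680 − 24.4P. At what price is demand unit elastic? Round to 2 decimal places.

For linear demand q = a − bP, E = −bP/(a − bP). |E| = 1 ⇒ bP = a − bP ⇒ P = a/(2b).
P = 1680/(2·24.4) ≈ 34.43.

34.43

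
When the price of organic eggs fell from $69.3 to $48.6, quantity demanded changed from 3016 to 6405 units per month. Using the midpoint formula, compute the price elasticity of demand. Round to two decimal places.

-2.05

%ΔQ = (6405 − 3016)/[(3016 + 6405)/2] = 3389/4710.5 ≈ 0.7195.
%ΔP = (48.6 − 69.3)/[(69.3 + 48.6)/2] = -20.7/58.95 ≈ -0.3511.
Arc elasticity E = %ΔQ/%ΔP ≈ 0.7195/-0.3511 ≈ -2.05.
|E| > 1: demand is elastic over this range.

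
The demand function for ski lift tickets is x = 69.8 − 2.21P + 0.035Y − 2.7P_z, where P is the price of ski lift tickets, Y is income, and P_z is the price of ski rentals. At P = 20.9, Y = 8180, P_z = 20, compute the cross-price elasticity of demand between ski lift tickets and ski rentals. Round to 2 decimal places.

x = 69.8 − 2.21(20.9) + 0.035(8180) − 2.7(20) = 69.8 − 46.189 + 286.3 − 54 = 255.911.
∂x/∂P_z = −2.7, so E_xy = -2.7·(20/255.911) ≈ -0.21.
E_xy < 0: the goods are complements.

-0.21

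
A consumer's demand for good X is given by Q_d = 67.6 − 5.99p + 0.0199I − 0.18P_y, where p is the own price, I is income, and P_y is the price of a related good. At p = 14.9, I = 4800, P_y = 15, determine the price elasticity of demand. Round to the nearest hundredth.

First evaluate Q_d: 67.6 − 5.99(14.9) + 0.0199(4800) − 0.18(15) = 67.6 − 89.251 + 95.52 − 2.7 = 71.169.
∂Q_d/∂p = −5.99, so E_p = (−5.99)·(14.9/71.169) ≈ -1.25.
|E_p| > 1: demand is elastic.

-1.25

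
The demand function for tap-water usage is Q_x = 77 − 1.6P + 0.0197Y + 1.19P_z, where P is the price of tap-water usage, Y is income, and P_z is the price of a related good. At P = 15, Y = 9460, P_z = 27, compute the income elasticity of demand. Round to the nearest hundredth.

At the given point, Q_x = 77 − 1.6(15) + 0.0197(9460) + 1.19(27) = 77 − 24 + 186.362 + 32.13 = 271.492.
∂Q_x/∂Y = +0.0197, so E_I = 0.0197·(9460/271.492) ≈ 0.69.
E_I ∈ (0,1): normal good (necessity).

0.69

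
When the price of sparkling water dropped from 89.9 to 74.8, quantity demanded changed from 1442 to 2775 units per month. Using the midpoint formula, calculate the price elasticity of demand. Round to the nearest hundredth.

-3.45

%ΔQ = (2775 − 1442)/[(1442 + 2775)/2] = 1333/2108.5 ≈ 0.6322.
%Δp = (74.8 − 89.9)/[(89.9 + 74.8)/2] = -15.1/82.35 ≈ -0.1834.
Arc elasticity E = %ΔQ/%Δp ≈ 0.6322/-0.1834 ≈ -3.45.
|E| > 1: demand is elastic over this range.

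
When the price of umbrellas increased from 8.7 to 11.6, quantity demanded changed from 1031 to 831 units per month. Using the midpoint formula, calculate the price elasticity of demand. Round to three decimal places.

%ΔQ = (831 − 1031)/[(1031 + 831)/2] = -200/931 ≈ -0.2148.
%ΔP = (11.6 − 8.7)/[(8.7 + 11.6)/2] = 2.9/10.15 ≈ 0.2857.
Arc elasticity E = %ΔQ/%ΔP ≈ -0.2148/0.2857 ≈ -0.752.
|E| < 1: demand is inelastic over this range.

-0.752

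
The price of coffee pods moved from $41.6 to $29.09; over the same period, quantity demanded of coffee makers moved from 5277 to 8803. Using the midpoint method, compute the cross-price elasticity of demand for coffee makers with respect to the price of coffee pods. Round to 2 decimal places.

-1.42

%ΔQ_x = (8803 − 5277)/[(5277+8803)/2] = 3526/7040 ≈ 0.5009.
%ΔP_y = (29.09 − 41.6)/[(41.6+29.09)/2] ≈ -0.3539.
E_xy = 0.5009/-0.3539 ≈ -1.42.
E_xy < 0, so coffee makers and coffee pods are complements.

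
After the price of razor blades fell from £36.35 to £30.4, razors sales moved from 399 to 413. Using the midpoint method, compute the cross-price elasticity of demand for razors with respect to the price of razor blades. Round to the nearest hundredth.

%ΔQ_x = (413 − 399)/[(399+413)/2] = 14/406 ≈ 0.0345.
%ΔP_y = (30.4 − 36.35)/[(36.35+30.4)/2] ≈ -0.1783.
E_xy = 0.0345/-0.1783 ≈ -0.19.
E_xy < 0, so razors and razor blades are complements.

-0.19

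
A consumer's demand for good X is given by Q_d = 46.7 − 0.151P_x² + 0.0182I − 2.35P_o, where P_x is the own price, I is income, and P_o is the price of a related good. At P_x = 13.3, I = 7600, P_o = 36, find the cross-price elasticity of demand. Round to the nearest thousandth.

First evaluate Q_d: 46.7 − 0.151(13.3)² + 0.0182(7600) − 2.35(36) = 46.7 − 26.7104 + 138.32 − 84.6 = 73.7096.
∂Q_d/∂P_o = −2.35, so E_xy = -2.35·(36/73.7096) ≈ -1.148.
E_xy < 0: the goods are complements.

-1.148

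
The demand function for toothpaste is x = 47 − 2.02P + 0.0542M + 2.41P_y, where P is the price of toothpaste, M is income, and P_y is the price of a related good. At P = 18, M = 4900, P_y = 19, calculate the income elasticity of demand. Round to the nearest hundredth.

Evaluating quantity at (P, M, P_y) gives x = 47 − 2.02(18) + 0.0542(4900) + 2.41(19) = 47 − 36.36 + 265.58 + 45.79 = 322.01.
∂x/∂M = +0.0542, so E_I = 0.0542·(4900/322.01) ≈ 0.82.
E_I ∈ (0,1): normal good (necessity).

0.82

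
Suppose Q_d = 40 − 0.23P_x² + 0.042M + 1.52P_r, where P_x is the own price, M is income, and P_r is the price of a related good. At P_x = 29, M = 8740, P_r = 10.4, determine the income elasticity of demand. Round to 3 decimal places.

At the given point, Q_d = 40 − 0.23(29)² + 0.042(8740) + 1.52(10.4) = 40 − 193.43 + 367.08 + 15.808 = 229.458.
∂Q_d/∂M = +0.042, so E_I = 0.042·(8740/229.458) ≈ 1.600.
E_I > 1: normal good (luxury).

1.600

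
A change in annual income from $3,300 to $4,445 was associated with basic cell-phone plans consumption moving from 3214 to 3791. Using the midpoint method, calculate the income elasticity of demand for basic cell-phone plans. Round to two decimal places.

0.56

%ΔQ = (3791 − 3214)/[(3214+3791)/2] = 577/3502.5 ≈ 0.1647.
%ΔI = (4,445 − 3,300)/[(3,300+4,445)/2] = 1145/3872.5 ≈ 0.2957.
E_I = %ΔQ/%ΔI ≈ 0.56.
E_I ∈ (0,1): normal good (necessity).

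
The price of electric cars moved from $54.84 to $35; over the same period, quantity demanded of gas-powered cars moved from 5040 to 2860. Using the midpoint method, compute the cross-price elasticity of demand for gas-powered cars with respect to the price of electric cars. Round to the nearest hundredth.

%ΔQ_x = (2860 − 5040)/[(5040+2860)/2] = -2180/3950 ≈ -0.5519.
%ΔP_y = (35 − 54.84)/[(54.84+35)/2] ≈ -0.4417.
E_xy = -0.5519/-0.4417 ≈ 1.25.
E_xy > 0, so gas-powered cars and electric cars are substitutes.

1.25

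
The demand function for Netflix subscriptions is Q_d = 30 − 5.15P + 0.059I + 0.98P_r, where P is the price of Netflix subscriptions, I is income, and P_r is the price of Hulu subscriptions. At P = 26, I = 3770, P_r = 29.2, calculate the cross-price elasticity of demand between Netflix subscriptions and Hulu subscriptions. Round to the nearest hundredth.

0.19

Evaluating quantity at (P, I, P_r) gives Q_d = 30 − 5.15(26) + 0.059(3770) + 0.98(29.2) = 30 − 133.9 + 222.43 + 28.616 = 147.146.
∂Q_d/∂P_r = +0.98, so E_xy = 0.98·(29.2/147.146) ≈ 0.19.
E_xy > 0: the goods are substitutes.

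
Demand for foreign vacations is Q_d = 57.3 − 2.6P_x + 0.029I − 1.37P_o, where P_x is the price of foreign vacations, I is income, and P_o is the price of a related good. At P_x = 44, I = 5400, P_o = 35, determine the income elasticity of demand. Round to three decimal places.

Substituting, Q_d = 57.3 − 2.6(44) + 0.029(5400) − 1.37(35) = 57.3 − 114.4 + 156.6 − 47.95 = 51.55.
∂Q_d/∂I = +0.029, so E_I = 0.029·(5400/51.55) ≈ 3.038.
E_I > 1: normal good (luxury).

3.038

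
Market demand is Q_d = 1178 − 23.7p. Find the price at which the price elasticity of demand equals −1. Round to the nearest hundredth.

24.85

For linear demand Q_d = a − bp, E = −bp/(a − bp). |E| = 1 ⇒ bp = a − bp ⇒ p = a/(2b).
p = 1178/(2·23.7) ≈ 24.85.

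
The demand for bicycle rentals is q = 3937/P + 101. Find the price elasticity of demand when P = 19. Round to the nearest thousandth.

-0.672

At P = 19, q = 308.2105.
dq/dP = −3937/P² = −10.9058.
Point elasticity E = (dq/dP)·(P/q) = -10.9058 × 19/308.2105 ≈ -0.672.
|E| < 1, so demand is inelastic at this price.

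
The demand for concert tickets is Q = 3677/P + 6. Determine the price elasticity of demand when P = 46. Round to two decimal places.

-0.93

At P = 46, Q = 85.9348.
dQ/dP = −3677/P² = −1.7377.
Point elasticity E = (dQ/dP)·(P/Q) = -1.7377 × 46/85.9348 ≈ -0.93.
|E| < 1, so demand is inelastic at this price.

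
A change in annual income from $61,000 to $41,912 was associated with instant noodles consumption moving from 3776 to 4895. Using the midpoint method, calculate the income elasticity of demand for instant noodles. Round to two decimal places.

%ΔQ = (4895 − 3776)/[(3776+4895)/2] = 1119/4335.5 ≈ 0.2581.
%ΔI = (41,912 − 61,000)/[(61,000+41,912)/2] = -19088/51456 ≈ -0.3710.
E_I = %ΔQ/%ΔI ≈ -0.70.
E_I < 0: inferior good.

-0.70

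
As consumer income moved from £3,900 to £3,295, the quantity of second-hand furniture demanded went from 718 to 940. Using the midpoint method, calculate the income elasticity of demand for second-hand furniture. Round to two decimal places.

%ΔQ = (940 − 718)/[(718+940)/2] = 222/829 ≈ 0.2678.
%ΔM = (3,295 − 3,900)/[(3,900+3,295)/2] = -605/3597.5 ≈ -0.1682.
E_I = %ΔQ/%ΔM ≈ -1.59.
E_I < 0: inferior good.

-1.59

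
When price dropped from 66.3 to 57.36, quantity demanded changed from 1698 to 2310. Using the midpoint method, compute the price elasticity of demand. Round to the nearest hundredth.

-2.11

%Δq = (2310 − 1698)/[(1698 + 2310)/2] = 612/2004 ≈ 0.3054.
%ΔP = (57.36 − 66.3)/[(66.3 + 57.36)/2] = -8.94/61.83 ≈ -0.1446.
Arc elasticity E = %Δq/%ΔP ≈ 0.3054/-0.1446 ≈ -2.11.
|E| > 1: demand is elastic over this range.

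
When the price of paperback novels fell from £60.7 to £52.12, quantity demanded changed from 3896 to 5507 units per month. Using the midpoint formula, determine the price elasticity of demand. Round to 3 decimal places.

-2.253

%ΔQ = (5507 − 3896)/[(3896 + 5507)/2] = 1611/4701.5 ≈ 0.3427.
%Δp = (52.12 − 60.7)/[(60.7 + 52.12)/2] = -8.58/56.41 ≈ -0.1521.
Arc elasticity E = %ΔQ/%Δp ≈ 0.3427/-0.1521 ≈ -2.253.
|E| > 1: demand is elastic over this range.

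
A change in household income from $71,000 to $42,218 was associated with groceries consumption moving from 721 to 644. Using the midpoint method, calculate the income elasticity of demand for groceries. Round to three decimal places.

0.222

%ΔQ = (644 − 721)/[(721+644)/2] = -77/682.5 ≈ -0.1128.
%ΔY = (42,218 − 71,000)/[(71,000+42,218)/2] = -28782/56609 ≈ -0.5084.
E_I = %ΔQ/%ΔY ≈ 0.222.
E_I ∈ (0,1): normal good (necessity).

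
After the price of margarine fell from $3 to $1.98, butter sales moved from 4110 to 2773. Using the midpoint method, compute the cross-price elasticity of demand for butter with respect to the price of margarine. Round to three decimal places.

0.948

%ΔQ_x = (2773 − 4110)/[(4110+2773)/2] = -1337/3441.5 ≈ -0.3885.
%ΔP_y = (1.98 − 3)/[(3+1.98)/2] ≈ -0.4096.
E_xy = -0.3885/-0.4096 ≈ 0.948.
E_xy > 0, so butter and margarine are substitutes.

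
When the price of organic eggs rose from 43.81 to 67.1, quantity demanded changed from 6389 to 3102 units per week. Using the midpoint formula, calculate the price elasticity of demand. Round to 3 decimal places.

-1.649

%ΔQ = (3102 − 6389)/[(6389 + 3102)/2] = -3287/4745.5 ≈ -0.6927.
%ΔP = (67.1 − 43.81)/[(43.81 + 67.1)/2] = 23.29/55.455 ≈ 0.4200.
Arc elasticity E = %ΔQ/%ΔP ≈ -0.6927/0.4200 ≈ -1.649.
|E| > 1: demand is elastic over this range.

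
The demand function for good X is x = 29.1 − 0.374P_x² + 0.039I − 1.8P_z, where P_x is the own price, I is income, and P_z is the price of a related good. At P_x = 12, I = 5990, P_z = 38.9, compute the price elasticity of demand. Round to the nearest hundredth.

-0.78

Substituting, x = 29.1 − 0.374(12)² + 0.039(5990) − 1.8(38.9) = 29.1 − 53.856 + 233.61 − 70.02 = 138.834.
∂x/∂P_x = −2·0.374·P_x = -8.976, so E_p = -8.976·(12/138.834) ≈ -0.78.
|E_p| < 1: demand is inelastic.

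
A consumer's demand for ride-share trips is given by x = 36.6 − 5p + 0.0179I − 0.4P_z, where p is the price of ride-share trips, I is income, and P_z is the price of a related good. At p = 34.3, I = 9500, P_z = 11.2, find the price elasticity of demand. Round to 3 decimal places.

x = 36.6 − 5(34.3) + 0.0179(9500) − 0.4(11.2) = 36.6 − 171.5 + 170.05 − 4.48 = 30.67.
∂x/∂p = −5, so E_p = (−5)·(34.3/30.67) ≈ -5.592.
|E_p| > 1: demand is elastic.

-5.592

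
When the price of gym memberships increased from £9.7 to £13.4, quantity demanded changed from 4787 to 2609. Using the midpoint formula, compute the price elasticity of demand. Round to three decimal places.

-1.839

%Δq = (2609 − 4787)/[(4787 + 2609)/2] = -2178/3698 ≈ -0.5890.
%Δp = (13.4 − 9.7)/[(9.7 + 13.4)/2] = 3.7/11.55 ≈ 0.3203.
Arc elasticity E = %Δq/%Δp ≈ -0.5890/0.3203 ≈ -1.839.
|E| > 1: demand is elastic over this range.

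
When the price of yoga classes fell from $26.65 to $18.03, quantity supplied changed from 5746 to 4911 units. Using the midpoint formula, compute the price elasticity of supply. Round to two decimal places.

%Δq = (4911 − 5746)/[(5746 + 4911)/2] = -835/5328.5 ≈ -0.1567.
%ΔP = (18.03 − 26.65)/[(26.65 + 18.03)/2] = -8.62/22.34 ≈ -0.3859.
Arc elasticity E = %Δq/%ΔP ≈ -0.1567/-0.3859 ≈ 0.41.
|E| < 1: supply is inelastic over this range.

0.41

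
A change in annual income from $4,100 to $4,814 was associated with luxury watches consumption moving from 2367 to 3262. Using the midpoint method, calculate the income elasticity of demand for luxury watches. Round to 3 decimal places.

%ΔQ = (3262 − 2367)/[(2367+3262)/2] = 895/2814.5 ≈ 0.3180.
%ΔI = (4,814 − 4,100)/[(4,100+4,814)/2] = 714/4457 ≈ 0.1602.
E_I = %ΔQ/%ΔI ≈ 1.985.
E_I > 1: normal good (luxury).

1.985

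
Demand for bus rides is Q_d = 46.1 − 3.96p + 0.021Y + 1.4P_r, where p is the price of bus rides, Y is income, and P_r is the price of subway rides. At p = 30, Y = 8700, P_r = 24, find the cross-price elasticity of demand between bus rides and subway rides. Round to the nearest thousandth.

0.234

At the given point, Q_d = 46.1 − 3.96(30) + 0.021(8700) + 1.4(24) = 46.1 − 118.8 + 182.7 + 33.6 = 143.6.
∂Q_d/∂P_r = +1.4, so E_xy = 1.4·(24/143.6) ≈ 0.234.
E_xy > 0: the goods are substitutes.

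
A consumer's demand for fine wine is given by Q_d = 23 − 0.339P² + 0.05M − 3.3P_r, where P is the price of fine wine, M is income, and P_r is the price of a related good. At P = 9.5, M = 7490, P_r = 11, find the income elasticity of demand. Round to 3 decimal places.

Evaluating quantity at (P, M, P_r) gives Q_d = 23 − 0.339(9.5)² + 0.05(7490) − 3.3(11) = 23 − 30.5948 + 374.5 − 36.3 = 330.6053.
∂Q_d/∂M = +0.05, so E_I = 0.05·(7490/330.6053) ≈ 1.133.
E_I > 1: normal good (luxury).

1.133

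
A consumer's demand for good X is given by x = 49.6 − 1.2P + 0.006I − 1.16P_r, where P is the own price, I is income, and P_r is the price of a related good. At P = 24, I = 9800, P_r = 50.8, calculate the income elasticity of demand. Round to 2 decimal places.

Evaluating quantity at (P, I, P_r) gives x = 49.6 − 1.2(24) + 0.006(9800) − 1.16(50.8) = 49.6 − 28.8 + 58.8 − 58.928 = 20.672.
∂x/∂I = +0.006, so E_I = 0.006·(9800/20.672) ≈ 2.84.
E_I > 1: normal good (luxury).

2.84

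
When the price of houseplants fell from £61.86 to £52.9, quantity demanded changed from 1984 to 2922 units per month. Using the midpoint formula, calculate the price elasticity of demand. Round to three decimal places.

%Δq = (2922 − 1984)/[(1984 + 2922)/2] = 938/2453 ≈ 0.3824.
%ΔP = (52.9 − 61.86)/[(61.86 + 52.9)/2] = -8.96/57.38 ≈ -0.1562.
Arc elasticity E = %Δq/%ΔP ≈ 0.3824/-0.1562 ≈ -2.449.
|E| > 1: demand is elastic over this range.

-2.449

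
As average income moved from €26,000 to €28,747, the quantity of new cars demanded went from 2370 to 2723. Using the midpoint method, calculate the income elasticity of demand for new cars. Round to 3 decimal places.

1.381

%ΔQ = (2723 − 2370)/[(2370+2723)/2] = 353/2546.5 ≈ 0.1386.
%ΔY = (28,747 − 26,000)/[(26,000+28,747)/2] = 2747/27373.5 ≈ 0.1004.
E_I = %ΔQ/%ΔY ≈ 1.381.
E_I > 1: normal good (luxury).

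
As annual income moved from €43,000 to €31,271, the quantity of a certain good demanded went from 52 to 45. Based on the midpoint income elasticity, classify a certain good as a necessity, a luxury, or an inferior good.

necessity

%ΔQ = (45 − 52)/[(52+45)/2] = -7/48.5 ≈ -0.1443.
%ΔM = (31,271 − 43,000)/[(43,000+31,271)/2] = -11729/37135.5 ≈ -0.3158.
E_I = %ΔQ/%ΔM ≈ 0.457.
E_I ∈ (0,1): normal good (necessity).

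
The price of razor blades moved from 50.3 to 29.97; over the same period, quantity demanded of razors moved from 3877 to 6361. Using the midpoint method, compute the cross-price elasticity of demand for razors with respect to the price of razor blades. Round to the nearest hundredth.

-0.96

%ΔQ_x = (6361 − 3877)/[(3877+6361)/2] = 2484/5119 ≈ 0.4853.
%ΔP_y = (29.97 − 50.3)/[(50.3+29.97)/2] ≈ -0.5065.
E_xy = 0.4853/-0.5065 ≈ -0.96.
E_xy < 0, so razors and razor blades are complements.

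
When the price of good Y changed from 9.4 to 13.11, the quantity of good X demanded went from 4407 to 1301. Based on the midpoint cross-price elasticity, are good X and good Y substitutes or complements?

complements

%ΔQ_x = (1301 − 4407)/[(4407+1301)/2] = -3106/2854 ≈ -1.0883.
%ΔP_y = (13.11 − 9.4)/[(9.4+13.11)/2] ≈ 0.3296.
E_xy = -1.0883/0.3296 ≈ -3.302.
E_xy < 0, so the goods are complements.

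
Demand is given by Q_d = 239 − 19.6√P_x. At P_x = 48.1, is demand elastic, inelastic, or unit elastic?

At P_x = 48.1, Q_d = 103.0658.
dQ_d/dP_x = −19.6/(2√P_x) = −19.6/(2·6.9354).
Point elasticity E = (dQ_d/dP_x)·(P_x/Q_d) = -1.413 × 48.1/103.0658 ≈ -0.659.
|E| ≈ 0.659 < 1, so demand is inelastic.

inelastic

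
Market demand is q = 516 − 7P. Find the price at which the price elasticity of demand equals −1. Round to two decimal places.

For linear demand q = a − bP, E = −bP/(a − bP). |E| = 1 ⇒ bP = a − bP ⇒ P = a/(2b).
P = 516/(2·7) ≈ 36.86.

36.86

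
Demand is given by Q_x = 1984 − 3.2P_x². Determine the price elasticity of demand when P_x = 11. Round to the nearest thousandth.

At P_x = 11, Q_x = 1596.8.
dQ_x/dP_x = −2·3.2·P_x = −70.4.
Point elasticity E = (dQ_x/dP_x)·(P_x/Q_x) = -70.4 × 11/1596.8 ≈ -0.485.
|E| < 1, so demand is inelastic at this price.

-0.485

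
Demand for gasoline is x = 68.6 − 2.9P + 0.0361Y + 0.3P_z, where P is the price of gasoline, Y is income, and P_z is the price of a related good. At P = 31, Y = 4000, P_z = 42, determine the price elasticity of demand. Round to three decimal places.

-0.662

First evaluate x: 68.6 − 2.9(31) + 0.0361(4000) + 0.3(42) = 68.6 − 89.9 + 144.4 + 12.6 = 135.7.
∂x/∂P = −2.9, so E_p = (−2.9)·(31/135.7) ≈ -0.662.
|E_p| < 1: demand is inelastic.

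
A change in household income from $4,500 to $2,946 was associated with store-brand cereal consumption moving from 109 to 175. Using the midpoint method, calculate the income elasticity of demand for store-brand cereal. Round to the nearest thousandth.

-1.114

%ΔQ = (175 − 109)/[(109+175)/2] = 66/142 ≈ 0.4648.
%ΔI = (2,946 − 4,500)/[(4,500+2,946)/2] = -1554/3723 ≈ -0.4174.
E_I = %ΔQ/%ΔI ≈ -1.114.
E_I < 0: inferior good.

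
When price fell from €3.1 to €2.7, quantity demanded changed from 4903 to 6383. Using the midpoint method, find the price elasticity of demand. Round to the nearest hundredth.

-1.90

%Δq = (6383 − 4903)/[(4903 + 6383)/2] = 1480/5643 ≈ 0.2623.
%ΔP = (2.7 − 3.1)/[(3.1 + 2.7)/2] = -0.4/2.9 ≈ -0.1379.
Arc elasticity E = %Δq/%ΔP ≈ 0.2623/-0.1379 ≈ -1.90.
|E| > 1: demand is elastic over this range.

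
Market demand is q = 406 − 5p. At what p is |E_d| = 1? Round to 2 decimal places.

40.60

For linear demand q = a − bp, E = −bp/(a − bp). |E| = 1 ⇒ bp = a − bp ⇒ p = a/(2b).
p = 406/(2·5) = 40.60.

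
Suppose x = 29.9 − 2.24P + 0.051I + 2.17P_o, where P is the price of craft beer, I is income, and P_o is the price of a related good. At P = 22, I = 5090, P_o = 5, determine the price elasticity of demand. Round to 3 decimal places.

At the given point, x = 29.9 − 2.24(22) + 0.051(5090) + 2.17(5) = 29.9 − 49.28 + 259.59 + 10.85 = 251.06.
∂x/∂P = −2.24, so E_p = (−2.24)·(22/251.06) ≈ -0.196.
|E_p| < 1: demand is inelastic.

-0.196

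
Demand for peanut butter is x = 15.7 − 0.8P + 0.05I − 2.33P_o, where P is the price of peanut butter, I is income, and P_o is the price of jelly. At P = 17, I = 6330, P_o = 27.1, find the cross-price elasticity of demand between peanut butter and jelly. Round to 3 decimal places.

-0.247

Substituting, x = 15.7 − 0.8(17) + 0.05(6330) − 2.33(27.1) = 15.7 − 13.6 + 316.5 − 63.143 = 255.457.
∂x/∂P_o = −2.33, so E_xy = -2.33·(27.1/255.457) ≈ -0.247.
E_xy < 0: the goods are complements.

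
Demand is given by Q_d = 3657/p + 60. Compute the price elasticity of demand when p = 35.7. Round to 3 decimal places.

At p = 35.7, Q_d = 162.437.
dQ_d/dp = −3657/p² = −2.8694.
Point elasticity E = (dQ_d/dp)·(p/Q_d) = -2.8694 × 35.7/162.437 ≈ -0.631.
|E| < 1, so demand is inelastic at this price.

-0.631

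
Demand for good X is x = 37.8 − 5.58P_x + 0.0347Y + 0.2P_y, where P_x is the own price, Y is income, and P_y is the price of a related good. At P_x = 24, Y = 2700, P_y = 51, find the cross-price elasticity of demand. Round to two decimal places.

Evaluating quantity at (P_x, Y, P_y) gives x = 37.8 − 5.58(24) + 0.0347(2700) + 0.2(51) = 37.8 − 133.92 + 93.69 + 10.2 = 7.77.
∂x/∂P_y = +0.2, so E_xy = 0.2·(51/7.77) ≈ 1.31.
E_xy > 0: the goods are substitutes.

1.31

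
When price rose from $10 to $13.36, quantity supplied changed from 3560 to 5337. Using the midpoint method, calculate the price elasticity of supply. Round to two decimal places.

1.39

%Δq = (5337 − 3560)/[(3560 + 5337)/2] = 1777/4448.5 ≈ 0.3995.
%ΔP = (13.36 − 10)/[(10 + 13.36)/2] = 3.36/11.68 ≈ 0.2877.
Arc elasticity E = %Δq/%ΔP ≈ 0.3995/0.2877 ≈ 1.39.
|E| > 1: supply is elastic over this range.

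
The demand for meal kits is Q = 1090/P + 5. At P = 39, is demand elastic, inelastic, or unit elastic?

At P = 39, Q = 32.9487.
dQ/dP = −1090/P² = −0.7166.
Point elasticity E = (dQ/dP)·(P/Q) = -0.7166 × 39/32.9487 ≈ -0.848.
|E| ≈ 0.848 < 1, so demand is inelastic.

inelastic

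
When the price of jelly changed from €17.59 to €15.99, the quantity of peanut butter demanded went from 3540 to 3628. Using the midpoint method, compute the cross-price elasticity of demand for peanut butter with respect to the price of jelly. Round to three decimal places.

-0.258

%ΔQ_x = (3628 − 3540)/[(3540+3628)/2] = 88/3584 ≈ 0.0246.
%ΔP_y = (15.99 − 17.59)/[(17.59+15.99)/2] ≈ -0.0953.
E_xy = 0.0246/-0.0953 ≈ -0.258.
E_xy < 0, so peanut butter and jelly are complements.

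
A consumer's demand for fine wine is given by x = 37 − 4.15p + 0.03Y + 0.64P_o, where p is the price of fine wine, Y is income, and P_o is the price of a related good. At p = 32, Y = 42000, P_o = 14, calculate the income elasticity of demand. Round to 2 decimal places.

1.07

x = 37 − 4.15(32) + 0.03(42000) + 0.64(14) = 37 − 132.8 + 1260 + 8.96 = 1173.16.
∂x/∂Y = +0.03, so E_I = 0.03·(42000/1173.16) ≈ 1.07.
E_I > 1: normal good (luxury).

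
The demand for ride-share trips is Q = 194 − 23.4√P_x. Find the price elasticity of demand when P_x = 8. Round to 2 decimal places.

-0.26

At P_x = 8, Q = 127.8148.
dQ/dP_x = −23.4/(2√P_x) = −23.4/(2·2.8284).
Point elasticity E = (dQ/dP_x)·(P_x/Q) = -4.1366 × 8/127.8148 ≈ -0.26.
|E| < 1, so demand is inelastic at this price.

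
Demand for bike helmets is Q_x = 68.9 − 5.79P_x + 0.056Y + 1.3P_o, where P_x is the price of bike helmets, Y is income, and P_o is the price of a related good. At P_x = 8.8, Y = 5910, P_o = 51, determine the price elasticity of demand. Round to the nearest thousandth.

Evaluating quantity at (P_x, Y, P_o) gives Q_x = 68.9 − 5.79(8.8) + 0.056(5910) + 1.3(51) = 68.9 − 50.952 + 330.96 + 66.3 = 415.208.
∂Q_x/∂P_x = −5.79, so E_p = (−5.79)·(8.8/415.208) ≈ -0.123.
|E_p| < 1: demand is inelastic.

-0.123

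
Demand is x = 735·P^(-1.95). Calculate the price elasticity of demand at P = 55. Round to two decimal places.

For a Cobb–Douglas (constant-elasticity) form x = A·P^α·…, the elasticity with respect to P equals the exponent α at every point.
Here the exponent on P is -1.95, so the price elasticity of demand is -1.95.

-1.95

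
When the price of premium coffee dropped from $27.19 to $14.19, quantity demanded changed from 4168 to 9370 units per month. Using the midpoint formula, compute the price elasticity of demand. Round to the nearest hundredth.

%ΔQ = (9370 − 4168)/[(4168 + 9370)/2] = 5202/6769 ≈ 0.7685.
%Δp = (14.19 − 27.19)/[(27.19 + 14.19)/2] = -13/20.69 ≈ -0.6283.
Arc elasticity E = %ΔQ/%Δp ≈ 0.7685/-0.6283 ≈ -1.22.
|E| > 1: demand is elastic over this range.

-1.22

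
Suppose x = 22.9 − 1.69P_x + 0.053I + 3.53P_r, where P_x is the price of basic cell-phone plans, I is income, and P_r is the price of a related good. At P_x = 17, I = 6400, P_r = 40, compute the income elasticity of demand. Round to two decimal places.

At the given point, x = 22.9 − 1.69(17) + 0.053(6400) + 3.53(40) = 22.9 − 28.73 + 339.2 + 141.2 = 474.57.
∂x/∂I = +0.053, so E_I = 0.053·(6400/474.57) ≈ 0.71.
E_I ∈ (0,1): normal good (necessity).

0.71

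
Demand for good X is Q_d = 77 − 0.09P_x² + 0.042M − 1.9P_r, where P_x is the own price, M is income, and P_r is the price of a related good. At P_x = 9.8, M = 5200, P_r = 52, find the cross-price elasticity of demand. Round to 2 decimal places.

First evaluate Q_d: 77 − 0.09(9.8)² + 0.042(5200) − 1.9(52) = 77 − 8.6436 + 218.4 − 98.8 = 187.9564.
∂Q_d/∂P_r = −1.9, so E_xy = -1.9·(52/187.9564) ≈ -0.53.
E_xy < 0: the goods are complements.

-0.53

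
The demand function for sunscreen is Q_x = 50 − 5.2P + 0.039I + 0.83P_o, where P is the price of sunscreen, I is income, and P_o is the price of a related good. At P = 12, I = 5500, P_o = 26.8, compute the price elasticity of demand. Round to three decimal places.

At the given point, Q_x = 50 − 5.2(12) + 0.039(5500) + 0.83(26.8) = 50 − 62.4 + 214.5 + 22.244 = 224.344.
∂Q_x/∂P = −5.2, so E_p = (−5.2)·(12/224.344) ≈ -0.278.
|E_p| < 1: demand is inelastic.

-0.278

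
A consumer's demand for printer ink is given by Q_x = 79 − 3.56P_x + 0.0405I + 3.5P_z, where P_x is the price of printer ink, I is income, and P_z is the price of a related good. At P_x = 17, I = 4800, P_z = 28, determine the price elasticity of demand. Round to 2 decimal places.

Q_x = 79 − 3.56(17) + 0.0405(4800) + 3.5(28) = 79 − 60.52 + 194.4 + 98 = 310.88.
∂Q_x/∂P_x = −3.56, so E_p = (−3.56)·(17/310.88) ≈ -0.19.
|E_p| < 1: demand is inelastic.

-0.19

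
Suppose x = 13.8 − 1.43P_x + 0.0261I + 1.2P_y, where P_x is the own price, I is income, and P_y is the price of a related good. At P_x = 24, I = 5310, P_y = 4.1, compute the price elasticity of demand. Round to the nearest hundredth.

At the given point, x = 13.8 − 1.43(24) + 0.0261(5310) + 1.2(4.1) = 13.8 − 34.32 + 138.591 + 4.92 = 122.991.
∂x/∂P_x = −1.43, so E_p = (−1.43)·(24/122.991) ≈ -0.28.
|E_p| < 1: demand is inelastic.

-0.28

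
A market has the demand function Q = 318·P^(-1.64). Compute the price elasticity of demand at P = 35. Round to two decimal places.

For a Cobb–Douglas (constant-elasticity) form Q = A·P^α·…, the elasticity with respect to P equals the exponent α at every point.
Here the exponent on P is -1.64, so the price elasticity of demand is -1.64.

-1.64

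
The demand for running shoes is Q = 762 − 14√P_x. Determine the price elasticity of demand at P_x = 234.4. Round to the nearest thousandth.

-0.196

At P_x = 234.4, Q = 547.6582.
dQ/dP_x = −14/(2√P_x) = −14/(2·15.3101).
Point elasticity E = (dQ/dP_x)·(P_x/Q) = -0.4572 × 234.4/547.6582 ≈ -0.196.
|E| < 1, so demand is inelastic at this price.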